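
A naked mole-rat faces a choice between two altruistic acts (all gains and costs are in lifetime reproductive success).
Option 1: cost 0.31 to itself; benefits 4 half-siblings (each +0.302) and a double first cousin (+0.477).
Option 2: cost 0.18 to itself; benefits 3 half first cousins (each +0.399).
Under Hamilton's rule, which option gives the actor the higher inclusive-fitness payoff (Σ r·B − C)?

Option 1: r to a half-sibling = 0.25.
Option 1: r to a double first cousin = 0.25.
Option 1: Σ r·B − C = (4·0.25·0.302 + 1·0.25·0.477) − 0.31 = 0.11125.
Option 2: r to a half first cousin = 0.0625.
Option 2: Σ r·B − C = (3·0.0625·0.399) − 0.18 = -0.1051875.
Option 1 has the higher net inclusive-fitness payoff.

Option 1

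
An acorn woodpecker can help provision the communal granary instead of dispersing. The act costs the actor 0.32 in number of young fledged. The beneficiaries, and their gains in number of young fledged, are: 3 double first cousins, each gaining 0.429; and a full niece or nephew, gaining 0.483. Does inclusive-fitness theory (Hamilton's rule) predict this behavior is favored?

Yes

Hamilton's rule: the trait is favored when the sum of r·B over every recipient exceeds the actor's cost C.
r to a double first cousin = 0.25 (double first cousins share both grandparent pairs — four paths of length 4: r = 4·(1/2)^4 = 1/4).
r to a full niece or nephew = 0.25 (full aunt/uncle↔niece/nephew: two paths of length 3 through the shared grandparent pair: r = 2·(1/2)^3 = 1/4).
Summing one r·B term per recipient: 3·0.25·0.429 + 1·0.25·0.483 = 0.4425.
0.4425 > 0.32: the indirect benefit exceeds the cost.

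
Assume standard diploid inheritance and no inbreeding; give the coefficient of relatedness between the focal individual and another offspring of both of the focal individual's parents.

Each parent–offspring link contributes a factor of 1/2, and independent paths through distinct common ancestors add.
Full sibs share both parents — two paths of length 2: r = 2·(1/2)^2 = 1/2.

0.5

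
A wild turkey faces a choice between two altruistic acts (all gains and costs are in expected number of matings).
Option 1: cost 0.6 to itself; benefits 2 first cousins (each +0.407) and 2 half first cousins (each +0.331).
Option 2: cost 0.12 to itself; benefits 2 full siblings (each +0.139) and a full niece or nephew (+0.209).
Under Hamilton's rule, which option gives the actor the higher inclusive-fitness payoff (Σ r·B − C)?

Option 2

Option 1: r to a first cousin = 0.125.
Option 1: r to a half first cousin = 0.0625.
Option 1: Σ r·B − C = (2·0.125·0.407 + 2·0.0625·0.331) − 0.6 = -0.456875.
Option 2: r to a full sibling = 0.5.
Option 2: r to a full niece or nephew = 0.25.
Option 2: Σ r·B − C = (2·0.5·0.139 + 1·0.25·0.209) − 0.12 = 0.07125.
Option 2 has the higher net inclusive-fitness payoff.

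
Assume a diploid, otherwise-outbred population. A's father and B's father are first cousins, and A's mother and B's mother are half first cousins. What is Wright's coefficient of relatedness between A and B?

0.046875

Independent pedigree routes through distinct common ancestors add.
A and B are related in two ways: second cousins through their fathers (r = 1/32) and half second cousins through their mothers (r = 1/64).
r = 1/32 + 1/64 = 0.046875.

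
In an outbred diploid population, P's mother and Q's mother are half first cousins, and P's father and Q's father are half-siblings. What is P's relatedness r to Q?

0.078125

Wright's path rule: contributions from independent ancestry routes add.
P and Q are related in two ways: half second cousins through their mothers (r = 1/64) and half first cousins through their fathers (r = 1/16).
r = 1/64 + 1/16 = 0.078125.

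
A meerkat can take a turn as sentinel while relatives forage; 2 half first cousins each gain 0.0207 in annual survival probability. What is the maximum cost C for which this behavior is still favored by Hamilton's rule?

0.0025875

r to a half first cousin = 0.0625 (half first cousins share one grandparent — one path of length 4: r = (1/2)^4 = 1/16).
Hamilton's rule: n·r·B > C, so the trait is favored while C < n·r·B = 2·0.0625·0.0207 = 0.0025875.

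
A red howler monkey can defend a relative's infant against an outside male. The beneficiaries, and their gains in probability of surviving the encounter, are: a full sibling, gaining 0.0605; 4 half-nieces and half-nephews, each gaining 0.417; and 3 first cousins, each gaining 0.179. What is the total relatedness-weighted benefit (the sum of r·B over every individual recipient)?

r to a full sibling = 1/2 (full sibs share both parents — two paths of length 2: r = 2·(1/2)^2 = 1/2).
r to a half-niece or half-nephew = 0.125 (half-aunt/uncle↔niece/nephew: one path of length 3: r = (1/2)^3 = 1/8).
r to a first cousin = 1/8 (first cousins share one grandparent pair — two paths of length 4: r = 2·(1/2)^4 = 1/8).
Summing one r·B term per recipient: 1·0.5·0.0605 + 4·0.125·0.417 + 3·0.125·0.179 = 0.305875.

0.305875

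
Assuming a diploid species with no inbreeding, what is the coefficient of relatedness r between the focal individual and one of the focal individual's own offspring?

Each parent–offspring link contributes a factor of 1/2, and independent paths through distinct common ancestors add.
One parent–offspring link: r = (1/2)^1 = 1/2.

0.5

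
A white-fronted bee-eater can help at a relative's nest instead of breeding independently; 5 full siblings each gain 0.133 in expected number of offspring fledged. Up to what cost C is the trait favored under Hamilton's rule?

0.3325

r to a full sibling = 1/2 (full sibs share both parents — two paths of length 2: r = 2·(1/2)^2 = 1/2).
Hamilton's rule: n·r·B > C, so the trait is favored while C < n·r·B = 5·0.5·0.133 = 0.3325.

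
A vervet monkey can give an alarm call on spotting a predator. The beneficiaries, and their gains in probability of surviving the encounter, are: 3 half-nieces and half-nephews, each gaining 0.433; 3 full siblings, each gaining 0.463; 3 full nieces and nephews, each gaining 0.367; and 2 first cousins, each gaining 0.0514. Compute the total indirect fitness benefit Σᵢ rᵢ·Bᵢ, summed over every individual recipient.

r to a half-niece or half-nephew = 1/8 (half-aunt/uncle↔niece/nephew: one path of length 3: r = (1/2)^3 = 1/8).
r to a full sibling = 0.5 (full sibs share both parents — two paths of length 2: r = 2·(1/2)^2 = 1/2).
r to a full niece or nephew = 0.25 (full aunt/uncle↔niece/nephew: two paths of length 3 through the shared grandparent pair: r = 2·(1/2)^3 = 1/4).
r to a first cousin = 0.125 (first cousins share one grandparent pair — two paths of length 4: r = 2·(1/2)^4 = 1/8).
Summing one r·B term per recipient: 3·0.125·0.433 + 3·0.5·0.463 + 3·0.25·0.367 + 2·0.125·0.0514 = 1.144975.

1.144975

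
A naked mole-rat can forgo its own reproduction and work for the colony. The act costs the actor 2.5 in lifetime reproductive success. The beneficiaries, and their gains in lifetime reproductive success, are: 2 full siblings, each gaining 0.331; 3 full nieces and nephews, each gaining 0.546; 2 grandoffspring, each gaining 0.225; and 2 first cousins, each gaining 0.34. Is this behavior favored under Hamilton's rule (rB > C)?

Hamilton's rule: the trait is favored when the sum of r·B over every recipient exceeds the actor's cost C.
r to a full sibling = 0.5 (full sibs share both parents — two paths of length 2: r = 2·(1/2)^2 = 1/2).
r to a full niece or nephew = 1/4 (full aunt/uncle↔niece/nephew: two paths of length 3 through the shared grandparent pair: r = 2·(1/2)^3 = 1/4).
r to a grandoffspring = 1/4 (two parent–offspring links: r = (1/2)^2 = 1/4).
r to a first cousin = 1/8 (first cousins share one grandparent pair — two paths of length 4: r = 2·(1/2)^4 = 1/8).
Summing one r·B term per recipient: 2·0.5·0.331 + 3·0.25·0.546 + 2·0.25·0.225 + 2·0.125·0.34 = 0.938.
0.938 < 2.5: the indirect benefit is less than the cost.

No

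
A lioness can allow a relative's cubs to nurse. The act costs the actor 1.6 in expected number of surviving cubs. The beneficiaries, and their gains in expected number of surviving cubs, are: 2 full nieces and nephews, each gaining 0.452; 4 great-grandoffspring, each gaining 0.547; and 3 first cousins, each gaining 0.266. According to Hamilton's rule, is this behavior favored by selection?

Hamilton's rule: the trait is favored when the sum of r·B over every recipient exceeds the actor's cost C.
r to a full niece or nephew = 1/4 (full aunt/uncle↔niece/nephew: two paths of length 3 through the shared grandparent pair: r = 2·(1/2)^3 = 1/4).
r to a great-grandoffspring = 1/8 (three parent–offspring links: r = (1/2)^3 = 1/8).
r to a first cousin = 1/8 (first cousins share one grandparent pair — two paths of length 4: r = 2·(1/2)^4 = 1/8).
Summing one r·B term per recipient: 2·0.25·0.452 + 4·0.125·0.547 + 3·0.125·0.266 = 0.59925.
0.59925 < 1.6: the indirect benefit is less than the cost.

No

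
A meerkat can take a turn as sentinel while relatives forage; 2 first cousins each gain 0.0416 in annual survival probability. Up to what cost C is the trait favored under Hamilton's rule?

r to a first cousin = 0.125 (first cousins share one grandparent pair — two paths of length 4: r = 2·(1/2)^4 = 1/8).
Hamilton's rule: n·r·B > C, so the trait is favored while C < n·r·B = 2·0.125·0.0416 = 0.0104.

0.0104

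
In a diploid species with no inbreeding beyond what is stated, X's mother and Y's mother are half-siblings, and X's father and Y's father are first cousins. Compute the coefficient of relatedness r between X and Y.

Wright's path rule: contributions from independent ancestry routes add.
X and Y are related in two ways: half first cousins through their mothers (r = 1/16) and second cousins through their fathers (r = 1/32).
r = 1/16 + 1/32 = 0.09375.

0.09375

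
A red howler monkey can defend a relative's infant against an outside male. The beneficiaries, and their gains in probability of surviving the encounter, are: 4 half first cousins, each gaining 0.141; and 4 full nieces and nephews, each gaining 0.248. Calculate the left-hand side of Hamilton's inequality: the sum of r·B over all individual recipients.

0.28325

r to a half first cousin = 0.0625 (half first cousins share one grandparent — one path of length 4: r = (1/2)^4 = 1/16).
r to a full niece or nephew = 1/4 (full aunt/uncle↔niece/nephew: two paths of length 3 through the shared grandparent pair: r = 2·(1/2)^3 = 1/4).
Summing one r·B term per recipient: 4·0.0625·0.141 + 4·0.25·0.248 = 0.28325.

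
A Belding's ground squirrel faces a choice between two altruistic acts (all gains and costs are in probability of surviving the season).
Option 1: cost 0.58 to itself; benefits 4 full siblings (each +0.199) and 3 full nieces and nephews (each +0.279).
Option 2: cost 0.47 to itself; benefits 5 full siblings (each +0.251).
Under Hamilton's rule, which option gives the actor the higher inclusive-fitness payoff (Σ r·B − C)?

Option 1: r to a full sibling = 0.5.
Option 1: r to a full niece or nephew = 0.25.
Option 1: Σ r·B − C = (4·0.5·0.199 + 3·0.25·0.279) − 0.58 = 0.02725.
Option 2: r to a full sibling = 0.5.
Option 2: Σ r·B − C = (5·0.5·0.251) − 0.47 = 0.1575.
Option 2 has the higher net inclusive-fitness payoff.

Option 2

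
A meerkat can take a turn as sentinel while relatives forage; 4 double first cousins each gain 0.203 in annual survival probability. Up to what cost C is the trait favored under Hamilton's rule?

0.203

r to a double first cousin = 0.25 (double first cousins share both grandparent pairs — four paths of length 4: r = 4·(1/2)^4 = 1/4).
Hamilton's rule: n·r·B > C, so the trait is favored while C < n·r·B = 4·0.25·0.203 = 0.203.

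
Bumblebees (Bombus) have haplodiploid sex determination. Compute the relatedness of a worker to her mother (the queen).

0.5

One meiotic link between diploid queen and diploid daughter: r = 1/2.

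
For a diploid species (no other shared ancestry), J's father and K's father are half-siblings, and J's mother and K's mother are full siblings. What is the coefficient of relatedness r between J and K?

Relatedness sums over independent paths through distinct common ancestors.
J and K are related in two ways: half first cousins through their fathers (r = 1/16) and first cousins through their mothers (r = 1/8).
r = 1/16 + 1/8 = 3/16 = 0.1875.

0.1875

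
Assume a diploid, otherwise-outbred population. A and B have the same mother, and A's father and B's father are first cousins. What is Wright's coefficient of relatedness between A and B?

Relatedness sums over independent paths through distinct common ancestors.
A and B are related in two ways: half-sibs through their shared mother (r = 1/4) and second cousins through their fathers (r = 1/32).
r = 1/4 + 1/32 = 0.28125.

0.28125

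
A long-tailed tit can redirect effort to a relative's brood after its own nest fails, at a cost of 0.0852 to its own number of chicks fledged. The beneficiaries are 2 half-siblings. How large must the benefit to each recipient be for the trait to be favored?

r to a half-sibling = 1/4 (half-sibs share one parent — one path of length 2: r = (1/2)^2 = 1/4).
Hamilton's rule with n recipients of equal r: n·r·B > C, so B > C/(n·r) = 0.0852/(2·0.25) = 0.1704.

0.1704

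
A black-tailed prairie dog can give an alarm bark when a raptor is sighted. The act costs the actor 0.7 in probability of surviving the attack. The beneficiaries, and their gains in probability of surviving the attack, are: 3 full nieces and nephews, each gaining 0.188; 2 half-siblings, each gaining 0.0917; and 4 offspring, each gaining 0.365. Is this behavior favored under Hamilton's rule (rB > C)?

Hamilton's rule: the trait is favored when the sum of r·B over every recipient exceeds the actor's cost C.
r to a full niece or nephew = 0.25 (full aunt/uncle↔niece/nephew: two paths of length 3 through the shared grandparent pair: r = 2·(1/2)^3 = 1/4).
r to a half-sibling = 1/4 (half-sibs share one parent — one path of length 2: r = (1/2)^2 = 1/4).
r to an offspring = 1/2 (one parent–offspring link: r = (1/2)^1 = 1/2).
Summing one r·B term per recipient: 3·0.25·0.188 + 2·0.25·0.0917 + 4·0.5·0.365 = 0.91685.
0.91685 > 0.7: the indirect benefit exceeds the cost.

Yes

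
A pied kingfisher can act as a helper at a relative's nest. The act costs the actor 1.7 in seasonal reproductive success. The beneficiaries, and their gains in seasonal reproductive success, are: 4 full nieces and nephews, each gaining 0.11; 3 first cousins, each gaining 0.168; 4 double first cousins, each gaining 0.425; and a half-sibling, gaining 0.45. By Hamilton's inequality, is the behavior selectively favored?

Hamilton's rule: the trait is favored when the sum of r·B over every recipient exceeds the actor's cost C.
r to a full niece or nephew = 1/4 (full aunt/uncle↔niece/nephew: two paths of length 3 through the shared grandparent pair: r = 2·(1/2)^3 = 1/4).
r to a first cousin = 1/8 (first cousins share one grandparent pair — two paths of length 4: r = 2·(1/2)^4 = 1/8).
r to a double first cousin = 1/4 (double first cousins share both grandparent pairs — four paths of length 4: r = 4·(1/2)^4 = 1/4).
r to a half-sibling = 0.25 (half-sibs share one parent — one path of length 2: r = (1/2)^2 = 1/4).
Summing one r·B term per recipient: 4·0.25·0.11 + 3·0.125·0.168 + 4·0.25·0.425 + 1·0.25·0.45 = 0.7105.
0.7105 < 1.7: the indirect benefit is less than the cost.

No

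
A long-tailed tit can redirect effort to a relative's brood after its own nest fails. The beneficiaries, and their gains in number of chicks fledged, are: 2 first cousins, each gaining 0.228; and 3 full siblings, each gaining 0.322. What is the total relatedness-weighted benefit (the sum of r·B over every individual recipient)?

r to a first cousin = 1/8 (first cousins share one grandparent pair — two paths of length 4: r = 2·(1/2)^4 = 1/8).
r to a full sibling = 0.5 (full sibs share both parents — two paths of length 2: r = 2·(1/2)^2 = 1/2).
Summing one r·B term per recipient: 2·0.125·0.228 + 3·0.5·0.322 = 0.54.

0.54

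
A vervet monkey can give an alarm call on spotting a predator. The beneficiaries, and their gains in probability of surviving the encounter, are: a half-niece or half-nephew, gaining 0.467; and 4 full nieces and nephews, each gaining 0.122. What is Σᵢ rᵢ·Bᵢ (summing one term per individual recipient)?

0.180375

r to a half-niece or half-nephew = 0.125 (half-aunt/uncle↔niece/nephew: one path of length 3: r = (1/2)^3 = 1/8).
r to a full niece or nephew = 1/4 (full aunt/uncle↔niece/nephew: two paths of length 3 through the shared grandparent pair: r = 2·(1/2)^3 = 1/4).
Summing one r·B term per recipient: 1·0.125·0.467 + 4·0.25·0.122 = 0.180375.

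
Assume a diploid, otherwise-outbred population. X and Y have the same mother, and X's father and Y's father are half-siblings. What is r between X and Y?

0.3125

Independent pedigree routes through distinct common ancestors add.
X and Y are related in two ways: half-sibs through their shared mother (r = 1/4) and half first cousins through their fathers (r = 1/16).
r = 1/4 + 1/16 = 0.3125.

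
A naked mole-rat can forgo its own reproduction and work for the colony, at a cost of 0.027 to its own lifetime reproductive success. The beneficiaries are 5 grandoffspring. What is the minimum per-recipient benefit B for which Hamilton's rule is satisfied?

0.0216

r to a grandoffspring = 0.25 (two parent–offspring links: r = (1/2)^2 = 1/4).
Hamilton's rule with n recipients of equal r: n·r·B > C, so B > C/(n·r) = 0.027/(5·0.25) = 0.0216.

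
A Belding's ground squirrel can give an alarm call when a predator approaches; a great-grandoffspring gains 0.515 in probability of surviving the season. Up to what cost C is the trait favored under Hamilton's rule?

r to a great-grandoffspring = 1/8 (three parent–offspring links: r = (1/2)^3 = 1/8).
Hamilton's rule: n·r·B > C, so the trait is favored while C < n·r·B = 1·0.125·0.515 = 0.064375.

0.064375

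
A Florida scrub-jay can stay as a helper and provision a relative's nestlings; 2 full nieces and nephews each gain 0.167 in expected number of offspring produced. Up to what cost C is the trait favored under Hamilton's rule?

r to a full niece or nephew = 1/4 (full aunt/uncle↔niece/nephew: two paths of length 3 through the shared grandparent pair: r = 2·(1/2)^3 = 1/4).
Hamilton's rule: n·r·B > C, so the trait is favored while C < n·r·B = 2·0.25·0.167 = 0.0835.

0.0835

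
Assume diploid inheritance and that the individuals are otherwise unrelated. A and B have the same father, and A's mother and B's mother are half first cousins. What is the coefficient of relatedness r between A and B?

With two independent routes of shared ancestry, r is the sum of the two contributions.
A and B are related in two ways: half-sibs through their shared father (r = 1/4) and half second cousins through their mothers (r = 1/64).
r = 1/4 + 1/64 = 0.265625.

0.265625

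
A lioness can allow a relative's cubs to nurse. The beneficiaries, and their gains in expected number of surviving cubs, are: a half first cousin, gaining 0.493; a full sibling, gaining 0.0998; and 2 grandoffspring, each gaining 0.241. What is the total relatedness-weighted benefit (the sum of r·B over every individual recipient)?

r to a half first cousin = 0.0625 (half first cousins share one grandparent — one path of length 4: r = (1/2)^4 = 1/16).
r to a full sibling = 1/2 (full sibs share both parents — two paths of length 2: r = 2·(1/2)^2 = 1/2).
r to a grandoffspring = 1/4 (two parent–offspring links: r = (1/2)^2 = 1/4).
Summing one r·B term per recipient: 1·0.0625·0.493 + 1·0.5·0.0998 + 2·0.25·0.241 = 0.2012125.

0.2012125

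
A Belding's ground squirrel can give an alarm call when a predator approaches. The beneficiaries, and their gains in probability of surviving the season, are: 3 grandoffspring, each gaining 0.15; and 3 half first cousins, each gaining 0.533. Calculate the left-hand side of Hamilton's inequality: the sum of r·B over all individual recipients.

r to a grandoffspring = 0.25 (two parent–offspring links: r = (1/2)^2 = 1/4).
r to a half first cousin = 0.0625 (half first cousins share one grandparent — one path of length 4: r = (1/2)^4 = 1/16).
Summing one r·B term per recipient: 3·0.25·0.15 + 3·0.0625·0.533 = 0.2124375.

0.2124375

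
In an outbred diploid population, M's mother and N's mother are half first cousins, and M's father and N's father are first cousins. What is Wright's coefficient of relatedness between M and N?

Independent pedigree routes through distinct common ancestors add.
M and N are related in two ways: half second cousins through their mothers (r = 1/64) and second cousins through their fathers (r = 1/32).
r = 1/64 + 1/32 = 0.046875.

0.046875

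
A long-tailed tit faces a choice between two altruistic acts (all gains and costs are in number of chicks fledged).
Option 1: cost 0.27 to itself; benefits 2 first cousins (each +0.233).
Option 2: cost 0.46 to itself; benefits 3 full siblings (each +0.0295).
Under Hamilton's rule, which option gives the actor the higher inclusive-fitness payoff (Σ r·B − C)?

Option 1: r to a first cousin = 0.125.
Option 1: Σ r·B − C = (2·0.125·0.233) − 0.27 = -0.21175.
Option 2: r to a full sibling = 0.5.
Option 2: Σ r·B − C = (3·0.5·0.0295) − 0.46 = -0.41575.
Option 1 has the higher net inclusive-fitness payoff.

Option 1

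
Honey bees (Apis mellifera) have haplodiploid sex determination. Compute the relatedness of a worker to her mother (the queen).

One meiotic link between diploid queen and diploid daughter: r = 1/2.

0.5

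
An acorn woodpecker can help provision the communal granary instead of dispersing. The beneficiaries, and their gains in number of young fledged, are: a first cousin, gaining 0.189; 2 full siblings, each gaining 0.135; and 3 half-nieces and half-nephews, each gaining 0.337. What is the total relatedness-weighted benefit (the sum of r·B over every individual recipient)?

0.285

r to a first cousin = 0.125 (first cousins share one grandparent pair — two paths of length 4: r = 2·(1/2)^4 = 1/8).
r to a full sibling = 1/2 (full sibs share both parents — two paths of length 2: r = 2·(1/2)^2 = 1/2).
r to a half-niece or half-nephew = 0.125 (half-aunt/uncle↔niece/nephew: one path of length 3: r = (1/2)^3 = 1/8).
Summing one r·B term per recipient: 1·0.125·0.189 + 2·0.5·0.135 + 3·0.125·0.337 = 0.285.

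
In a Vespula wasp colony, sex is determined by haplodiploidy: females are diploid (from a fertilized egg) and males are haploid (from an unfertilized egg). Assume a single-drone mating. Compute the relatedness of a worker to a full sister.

0.75

Haplodiploid full sisters inherit their father's entire haploid genome identically (contributing 1/2) and on average half of their mother's contribution (1/2 · 1/2 = 1/4); r = 1/2 + 1/4 = 3/4.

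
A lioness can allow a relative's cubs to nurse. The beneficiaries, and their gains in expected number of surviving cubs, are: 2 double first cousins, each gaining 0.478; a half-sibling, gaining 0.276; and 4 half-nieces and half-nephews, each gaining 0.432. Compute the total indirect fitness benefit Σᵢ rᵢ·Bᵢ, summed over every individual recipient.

r to a double first cousin = 1/4 (double first cousins share both grandparent pairs — four paths of length 4: r = 4·(1/2)^4 = 1/4).
r to a half-sibling = 1/4 (half-sibs share one parent — one path of length 2: r = (1/2)^2 = 1/4).
r to a half-niece or half-nephew = 1/8 (half-aunt/uncle↔niece/nephew: one path of length 3: r = (1/2)^3 = 1/8).
Summing one r·B term per recipient: 2·0.25·0.478 + 1·0.25·0.276 + 4·0.125·0.432 = 0.524.

0.524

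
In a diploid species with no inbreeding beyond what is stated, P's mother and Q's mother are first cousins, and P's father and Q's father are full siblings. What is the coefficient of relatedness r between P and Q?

0.15625

Relatedness sums over independent paths through distinct common ancestors.
P and Q are related in two ways: second cousins through their mothers (r = 1/32) and first cousins through their fathers (r = 1/8).
r = 1/32 + 1/8 = 5/32 = 0.15625.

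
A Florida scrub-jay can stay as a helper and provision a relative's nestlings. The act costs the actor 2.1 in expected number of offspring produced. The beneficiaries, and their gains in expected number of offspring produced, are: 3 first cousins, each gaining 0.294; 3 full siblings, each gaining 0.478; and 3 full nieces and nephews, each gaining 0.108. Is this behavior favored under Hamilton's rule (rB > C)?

No

Hamilton's rule: the trait is favored when the sum of r·B over every recipient exceeds the actor's cost C.
r to a first cousin = 0.125 (first cousins share one grandparent pair — two paths of length 4: r = 2·(1/2)^4 = 1/8).
r to a full sibling = 1/2 (full sibs share both parents — two paths of length 2: r = 2·(1/2)^2 = 1/2).
r to a full niece or nephew = 0.25 (full aunt/uncle↔niece/nephew: two paths of length 3 through the shared grandparent pair: r = 2·(1/2)^3 = 1/4).
Summing one r·B term per recipient: 3·0.125·0.294 + 3·0.5·0.478 + 3·0.25·0.108 = 0.90825.
0.90825 < 2.1: the indirect benefit is less than the cost.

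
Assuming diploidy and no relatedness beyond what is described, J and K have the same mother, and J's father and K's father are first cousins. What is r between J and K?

With two independent routes of shared ancestry, r is the sum of the two contributions.
J and K are related in two ways: half-sibs through their shared mother (r = 1/4) and second cousins through their fathers (r = 1/32).
r = 1/4 + 1/32 = 9/32 = 0.28125.

0.28125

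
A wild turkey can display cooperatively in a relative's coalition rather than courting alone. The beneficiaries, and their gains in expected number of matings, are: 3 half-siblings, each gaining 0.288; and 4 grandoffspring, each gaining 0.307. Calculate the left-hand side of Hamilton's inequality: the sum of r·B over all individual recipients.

0.523

r to a half-sibling = 0.25 (half-sibs share one parent — one path of length 2: r = (1/2)^2 = 1/4).
r to a grandoffspring = 1/4 (two parent–offspring links: r = (1/2)^2 = 1/4).
Summing one r·B term per recipient: 3·0.25·0.288 + 4·0.25·0.307 = 0.523.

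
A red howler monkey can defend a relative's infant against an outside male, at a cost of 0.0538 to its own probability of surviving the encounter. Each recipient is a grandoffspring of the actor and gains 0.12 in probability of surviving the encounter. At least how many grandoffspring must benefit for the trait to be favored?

r to a grandoffspring = 1/4 (two parent–offspring links: r = (1/2)^2 = 1/4).
Hamilton's rule: n·r·B > C  ⇒  n > C/(r·B) = 0.0538/(0.25·0.12) = 1.793.
The smallest integer exceeding 1.793 is 2.

2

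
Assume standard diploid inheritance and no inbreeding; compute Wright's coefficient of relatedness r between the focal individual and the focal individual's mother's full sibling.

0.25

Each parent–offspring link contributes a factor of 1/2, and independent paths through distinct common ancestors add.
Full aunt/uncle↔niece/nephew: two paths of length 3 through the shared grandparent pair: r = 2·(1/2)^3 = 1/4.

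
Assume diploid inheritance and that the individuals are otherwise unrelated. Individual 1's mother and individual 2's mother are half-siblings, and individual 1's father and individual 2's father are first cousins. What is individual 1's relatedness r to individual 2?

0.09375

Independent pedigree routes through distinct common ancestors add.
Individual 1 and individual 2 are related in two ways: half first cousins through their mothers (r = 1/16) and second cousins through their fathers (r = 1/32).
r = 1/16 + 1/32 = 3/32 = 0.09375.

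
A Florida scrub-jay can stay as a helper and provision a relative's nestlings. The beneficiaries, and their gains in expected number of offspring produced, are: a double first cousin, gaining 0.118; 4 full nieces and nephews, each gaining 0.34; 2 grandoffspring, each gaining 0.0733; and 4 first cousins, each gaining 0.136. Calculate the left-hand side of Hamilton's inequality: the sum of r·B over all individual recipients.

0.47415

r to a double first cousin = 1/4 (double first cousins share both grandparent pairs — four paths of length 4: r = 4·(1/2)^4 = 1/4).
r to a full niece or nephew = 0.25 (full aunt/uncle↔niece/nephew: two paths of length 3 through the shared grandparent pair: r = 2·(1/2)^3 = 1/4).
r to a grandoffspring = 1/4 (two parent–offspring links: r = (1/2)^2 = 1/4).
r to a first cousin = 0.125 (first cousins share one grandparent pair — two paths of length 4: r = 2·(1/2)^4 = 1/8).
Summing one r·B term per recipient: 1·0.25·0.118 + 4·0.25·0.34 + 2·0.25·0.0733 + 4·0.125·0.136 = 0.47415.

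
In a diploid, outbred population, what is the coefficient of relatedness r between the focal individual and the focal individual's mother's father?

0.25

Each parent–offspring link contributes a factor of 1/2, and independent paths through distinct common ancestors add.
Two parent–offspring links: r = (1/2)^2 = 1/4.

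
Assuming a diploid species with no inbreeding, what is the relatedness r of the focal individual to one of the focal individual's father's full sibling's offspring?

0.125

Each parent–offspring link contributes a factor of 1/2, and independent paths through distinct common ancestors add.
First cousins share one grandparent pair — two paths of length 4: r = 2·(1/2)^4 = 1/8.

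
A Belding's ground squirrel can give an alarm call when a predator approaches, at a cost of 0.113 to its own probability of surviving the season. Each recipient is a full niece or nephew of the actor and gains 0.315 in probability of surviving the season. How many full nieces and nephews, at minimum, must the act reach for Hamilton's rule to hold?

2

r to a full niece or nephew = 0.25 (full aunt/uncle↔niece/nephew: two paths of length 3 through the shared grandparent pair: r = 2·(1/2)^3 = 1/4).
Hamilton's rule: n·r·B > C  ⇒  n > C/(r·B) = 0.113/(0.25·0.315) = 1.435.
The smallest integer exceeding 1.435 is 2.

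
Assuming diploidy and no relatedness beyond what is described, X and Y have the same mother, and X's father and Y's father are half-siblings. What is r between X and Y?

0.3125

Relatedness sums over independent paths through distinct common ancestors.
X and Y are related in two ways: half-sibs through their shared mother (r = 1/4) and half first cousins through their fathers (r = 1/16).
r = 1/4 + 1/16 = 5/16 = 0.3125.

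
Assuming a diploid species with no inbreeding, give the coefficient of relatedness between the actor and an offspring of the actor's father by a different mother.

0.25

Each parent–offspring link contributes a factor of 1/2, and independent paths through distinct common ancestors add.
Half-sibs share one parent — one path of length 2: r = (1/2)^2 = 1/4.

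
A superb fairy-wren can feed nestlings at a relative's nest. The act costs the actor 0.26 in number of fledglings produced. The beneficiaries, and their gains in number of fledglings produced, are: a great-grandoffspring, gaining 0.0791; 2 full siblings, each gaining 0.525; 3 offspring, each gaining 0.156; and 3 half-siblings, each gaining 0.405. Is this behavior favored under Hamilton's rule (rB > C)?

Hamilton's rule: the trait is favored when the sum of r·B over every recipient exceeds the actor's cost C.
r to a great-grandoffspring = 0.125 (three parent–offspring links: r = (1/2)^3 = 1/8).
r to a full sibling = 1/2 (full sibs share both parents — two paths of length 2: r = 2·(1/2)^2 = 1/2).
r to an offspring = 0.5 (one parent–offspring link: r = (1/2)^1 = 1/2).
r to a half-sibling = 1/4 (half-sibs share one parent — one path of length 2: r = (1/2)^2 = 1/4).
Summing one r·B term per recipient: 1·0.125·0.0791 + 2·0.5·0.525 + 3·0.5·0.156 + 3·0.25·0.405 = 1.0726375.
1.0726375 > 0.26: the indirect benefit exceeds the cost.

Yes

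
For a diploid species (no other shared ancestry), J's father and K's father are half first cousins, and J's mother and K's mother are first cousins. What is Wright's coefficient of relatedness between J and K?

0.046875

Relatedness sums over independent paths through distinct common ancestors.
J and K are related in two ways: half second cousins through their fathers (r = 1/64) and second cousins through their mothers (r = 1/32).
r = 1/64 + 1/32 = 0.046875.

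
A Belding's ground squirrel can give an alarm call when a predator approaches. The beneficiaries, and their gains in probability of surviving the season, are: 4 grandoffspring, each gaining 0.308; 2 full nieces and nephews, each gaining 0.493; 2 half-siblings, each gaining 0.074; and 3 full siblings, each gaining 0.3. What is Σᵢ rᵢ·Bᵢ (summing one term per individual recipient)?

1.0415

r to a grandoffspring = 1/4 (two parent–offspring links: r = (1/2)^2 = 1/4).
r to a full niece or nephew = 1/4 (full aunt/uncle↔niece/nephew: two paths of length 3 through the shared grandparent pair: r = 2·(1/2)^3 = 1/4).
r to a half-sibling = 0.25 (half-sibs share one parent — one path of length 2: r = (1/2)^2 = 1/4).
r to a full sibling = 1/2 (full sibs share both parents — two paths of length 2: r = 2·(1/2)^2 = 1/2).
Summing one r·B term per recipient: 4·0.25·0.308 + 2·0.25·0.493 + 2·0.25·0.074 + 3·0.5·0.3 = 1.0415.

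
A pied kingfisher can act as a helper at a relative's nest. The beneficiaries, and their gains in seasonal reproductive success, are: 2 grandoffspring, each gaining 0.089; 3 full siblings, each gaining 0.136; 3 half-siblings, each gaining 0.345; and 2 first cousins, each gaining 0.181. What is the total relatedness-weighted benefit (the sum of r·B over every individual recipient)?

0.5525

r to a grandoffspring = 0.25 (two parent–offspring links: r = (1/2)^2 = 1/4).
r to a full sibling = 0.5 (full sibs share both parents — two paths of length 2: r = 2·(1/2)^2 = 1/2).
r to a half-sibling = 0.25 (half-sibs share one parent — one path of length 2: r = (1/2)^2 = 1/4).
r to a first cousin = 1/8 (first cousins share one grandparent pair — two paths of length 4: r = 2·(1/2)^4 = 1/8).
Summing one r·B term per recipient: 2·0.25·0.089 + 3·0.5·0.136 + 3·0.25·0.345 + 2·0.125·0.181 = 0.5525.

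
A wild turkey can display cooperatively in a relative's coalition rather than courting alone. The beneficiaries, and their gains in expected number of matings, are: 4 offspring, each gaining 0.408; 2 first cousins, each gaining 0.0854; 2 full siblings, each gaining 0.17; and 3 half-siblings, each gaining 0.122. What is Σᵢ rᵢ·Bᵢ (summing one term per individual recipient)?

r to an offspring = 1/2 (one parent–offspring link: r = (1/2)^1 = 1/2).
r to a first cousin = 0.125 (first cousins share one grandparent pair — two paths of length 4: r = 2·(1/2)^4 = 1/8).
r to a full sibling = 0.5 (full sibs share both parents — two paths of length 2: r = 2·(1/2)^2 = 1/2).
r to a half-sibling = 1/4 (half-sibs share one parent — one path of length 2: r = (1/2)^2 = 1/4).
Summing one r·B term per recipient: 4·0.5·0.408 + 2·0.125·0.0854 + 2·0.5·0.17 + 3·0.25·0.122 = 1.09885.

1.09885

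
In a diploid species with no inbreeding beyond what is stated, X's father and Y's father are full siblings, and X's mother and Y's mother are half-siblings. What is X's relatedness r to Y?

Independent pedigree routes through distinct common ancestors add.
X and Y are related in two ways: first cousins through their fathers (r = 1/8) and half first cousins through their mothers (r = 1/16).
r = 1/8 + 1/16 = 3/16 = 0.1875.

0.1875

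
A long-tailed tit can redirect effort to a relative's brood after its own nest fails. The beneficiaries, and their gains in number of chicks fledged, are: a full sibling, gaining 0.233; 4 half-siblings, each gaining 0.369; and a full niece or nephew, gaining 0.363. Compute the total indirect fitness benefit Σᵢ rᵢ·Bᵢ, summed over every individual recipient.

r to a full sibling = 1/2 (full sibs share both parents — two paths of length 2: r = 2·(1/2)^2 = 1/2).
r to a half-sibling = 0.25 (half-sibs share one parent — one path of length 2: r = (1/2)^2 = 1/4).
r to a full niece or nephew = 0.25 (full aunt/uncle↔niece/nephew: two paths of length 3 through the shared grandparent pair: r = 2·(1/2)^3 = 1/4).
Summing one r·B term per recipient: 1·0.5·0.233 + 4·0.25·0.369 + 1·0.25·0.363 = 0.57625.

0.57625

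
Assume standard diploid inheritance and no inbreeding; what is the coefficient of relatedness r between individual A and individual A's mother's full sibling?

0.25

Each parent–offspring link contributes a factor of 1/2, and independent paths through distinct common ancestors add.
Full aunt/uncle↔niece/nephew: two paths of length 3 through the shared grandparent pair: r = 2·(1/2)^3 = 1/4.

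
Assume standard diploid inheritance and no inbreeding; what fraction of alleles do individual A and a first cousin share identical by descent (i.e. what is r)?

Each parent–offspring link contributes a factor of 1/2, and independent paths through distinct common ancestors add.
First cousins share one grandparent pair — two paths of length 4: r = 2·(1/2)^4 = 1/8.

0.125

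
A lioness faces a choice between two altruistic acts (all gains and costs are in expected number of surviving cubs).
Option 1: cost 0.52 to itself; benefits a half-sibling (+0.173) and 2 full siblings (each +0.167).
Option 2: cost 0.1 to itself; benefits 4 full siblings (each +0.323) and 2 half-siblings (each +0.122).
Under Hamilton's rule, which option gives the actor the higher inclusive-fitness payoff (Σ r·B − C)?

Option 1: r to a half-sibling = 0.25.
Option 1: r to a full sibling = 0.5.
Option 1: Σ r·B − C = (1·0.25·0.173 + 2·0.5·0.167) − 0.52 = -0.30975.
Option 2: r to a full sibling = 0.5.
Option 2: r to a half-sibling = 0.25.
Option 2: Σ r·B − C = (4·0.5·0.323 + 2·0.25·0.122) − 0.1 = 0.607.
Option 2 has the higher net inclusive-fitness payoff.

Option 2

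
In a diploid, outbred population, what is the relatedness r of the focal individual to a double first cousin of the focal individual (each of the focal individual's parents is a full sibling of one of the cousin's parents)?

Each parent–offspring link contributes a factor of 1/2, and independent paths through distinct common ancestors add.
Double first cousins share both grandparent pairs — four paths of length 4: r = 4·(1/2)^4 = 1/4.

0.25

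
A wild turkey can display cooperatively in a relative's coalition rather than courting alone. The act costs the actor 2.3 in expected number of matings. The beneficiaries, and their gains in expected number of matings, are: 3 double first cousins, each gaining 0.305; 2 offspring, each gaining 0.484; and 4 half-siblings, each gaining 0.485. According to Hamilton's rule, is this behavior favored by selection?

Hamilton's rule: the trait is favored when the sum of r·B over every recipient exceeds the actor's cost C.
r to a double first cousin = 1/4 (double first cousins share both grandparent pairs — four paths of length 4: r = 4·(1/2)^4 = 1/4).
r to an offspring = 1/2 (one parent–offspring link: r = (1/2)^1 = 1/2).
r to a half-sibling = 1/4 (half-sibs share one parent — one path of length 2: r = (1/2)^2 = 1/4).
Summing one r·B term per recipient: 3·0.25·0.305 + 2·0.5·0.484 + 4·0.25·0.485 = 1.19775.
1.19775 < 2.3: the indirect benefit is less than the cost.

No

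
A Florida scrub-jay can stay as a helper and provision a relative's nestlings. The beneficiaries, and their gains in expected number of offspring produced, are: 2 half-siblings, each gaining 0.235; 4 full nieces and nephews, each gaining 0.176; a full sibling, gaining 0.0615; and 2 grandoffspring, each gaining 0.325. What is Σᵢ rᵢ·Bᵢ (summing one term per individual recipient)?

0.48675

r to a half-sibling = 0.25 (half-sibs share one parent — one path of length 2: r = (1/2)^2 = 1/4).
r to a full niece or nephew = 0.25 (full aunt/uncle↔niece/nephew: two paths of length 3 through the shared grandparent pair: r = 2·(1/2)^3 = 1/4).
r to a full sibling = 1/2 (full sibs share both parents — two paths of length 2: r = 2·(1/2)^2 = 1/2).
r to a grandoffspring = 1/4 (two parent–offspring links: r = (1/2)^2 = 1/4).
Summing one r·B term per recipient: 2·0.25·0.235 + 4·0.25·0.176 + 1·0.5·0.0615 + 2·0.25·0.325 = 0.48675.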